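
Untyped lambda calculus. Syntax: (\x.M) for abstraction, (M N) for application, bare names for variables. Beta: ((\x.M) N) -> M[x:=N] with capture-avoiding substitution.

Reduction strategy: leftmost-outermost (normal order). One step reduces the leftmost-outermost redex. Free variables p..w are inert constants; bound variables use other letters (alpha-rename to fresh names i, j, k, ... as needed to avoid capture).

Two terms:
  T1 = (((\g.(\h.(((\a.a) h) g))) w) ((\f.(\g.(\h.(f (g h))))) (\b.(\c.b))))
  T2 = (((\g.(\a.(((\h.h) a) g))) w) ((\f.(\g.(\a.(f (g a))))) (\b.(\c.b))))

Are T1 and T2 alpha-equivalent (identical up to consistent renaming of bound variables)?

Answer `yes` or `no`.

Answer: yes

Derivation:
Term 1: (((\g.(\h.(((\a.a) h) g))) w) ((\f.(\g.(\h.(f (g h))))) (\b.(\c.b))))
Term 2: (((\g.(\a.(((\h.h) a) g))) w) ((\f.(\g.(\a.(f (g a))))) (\b.(\c.b))))
Alpha-equivalence: compare structure up to binder renaming.
Result: True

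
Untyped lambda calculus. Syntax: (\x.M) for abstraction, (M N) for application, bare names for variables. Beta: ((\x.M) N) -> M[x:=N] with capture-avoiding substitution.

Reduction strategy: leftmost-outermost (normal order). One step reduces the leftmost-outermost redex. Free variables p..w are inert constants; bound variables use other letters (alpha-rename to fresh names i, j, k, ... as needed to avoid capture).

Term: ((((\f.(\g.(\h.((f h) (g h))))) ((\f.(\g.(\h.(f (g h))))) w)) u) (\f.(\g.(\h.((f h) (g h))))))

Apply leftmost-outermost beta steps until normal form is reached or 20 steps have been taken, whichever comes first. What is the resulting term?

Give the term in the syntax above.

Answer: (w (\g.(\h.(((u (\f.(\g.(\h.((f h) (g h)))))) h) (g h)))))

Derivation:
Step 0: ((((\f.(\g.(\h.((f h) (g h))))) ((\f.(\g.(\h.(f (g h))))) w)) u) (\f.(\g.(\h.((f h) (g h))))))
Step 1: (((\g.(\h.((((\f.(\g.(\h.(f (g h))))) w) h) (g h)))) u) (\f.(\g.(\h.((f h) (g h))))))
Step 2: ((\h.((((\f.(\g.(\h.(f (g h))))) w) h) (u h))) (\f.(\g.(\h.((f h) (g h))))))
Step 3: ((((\f.(\g.(\h.(f (g h))))) w) (\f.(\g.(\h.((f h) (g h)))))) (u (\f.(\g.(\h.((f h) (g h)))))))
Step 4: (((\g.(\h.(w (g h)))) (\f.(\g.(\h.((f h) (g h)))))) (u (\f.(\g.(\h.((f h) (g h)))))))
Step 5: ((\h.(w ((\f.(\g.(\h.((f h) (g h))))) h))) (u (\f.(\g.(\h.((f h) (g h)))))))
Step 6: (w ((\f.(\g.(\h.((f h) (g h))))) (u (\f.(\g.(\h.((f h) (g h))))))))
Step 7: (w (\g.(\h.(((u (\f.(\g.(\h.((f h) (g h)))))) h) (g h)))))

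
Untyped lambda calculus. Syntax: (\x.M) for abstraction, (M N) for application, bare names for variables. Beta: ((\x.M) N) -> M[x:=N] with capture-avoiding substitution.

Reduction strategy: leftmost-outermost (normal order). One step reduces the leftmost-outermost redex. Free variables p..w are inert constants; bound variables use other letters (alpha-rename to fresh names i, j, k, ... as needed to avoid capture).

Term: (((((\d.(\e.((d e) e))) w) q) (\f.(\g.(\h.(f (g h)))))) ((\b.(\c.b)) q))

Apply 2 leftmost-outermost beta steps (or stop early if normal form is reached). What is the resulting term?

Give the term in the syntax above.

Step 0: (((((\d.(\e.((d e) e))) w) q) (\f.(\g.(\h.(f (g h)))))) ((\b.(\c.b)) q))
Step 1: ((((\e.((w e) e)) q) (\f.(\g.(\h.(f (g h)))))) ((\b.(\c.b)) q))
Step 2: ((((w q) q) (\f.(\g.(\h.(f (g h)))))) ((\b.(\c.b)) q))

Answer: ((((w q) q) (\f.(\g.(\h.(f (g h)))))) ((\b.(\c.b)) q))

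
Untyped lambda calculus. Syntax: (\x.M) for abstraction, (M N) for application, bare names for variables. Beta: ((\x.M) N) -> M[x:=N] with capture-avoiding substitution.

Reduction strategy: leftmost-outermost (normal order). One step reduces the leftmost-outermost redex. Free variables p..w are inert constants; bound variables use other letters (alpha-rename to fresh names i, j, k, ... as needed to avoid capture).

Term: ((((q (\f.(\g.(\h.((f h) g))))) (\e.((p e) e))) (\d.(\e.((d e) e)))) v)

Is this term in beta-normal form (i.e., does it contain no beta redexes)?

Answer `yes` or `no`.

Answer: yes

Derivation:
Term: ((((q (\f.(\g.(\h.((f h) g))))) (\e.((p e) e))) (\d.(\e.((d e) e)))) v)
No beta redexes found.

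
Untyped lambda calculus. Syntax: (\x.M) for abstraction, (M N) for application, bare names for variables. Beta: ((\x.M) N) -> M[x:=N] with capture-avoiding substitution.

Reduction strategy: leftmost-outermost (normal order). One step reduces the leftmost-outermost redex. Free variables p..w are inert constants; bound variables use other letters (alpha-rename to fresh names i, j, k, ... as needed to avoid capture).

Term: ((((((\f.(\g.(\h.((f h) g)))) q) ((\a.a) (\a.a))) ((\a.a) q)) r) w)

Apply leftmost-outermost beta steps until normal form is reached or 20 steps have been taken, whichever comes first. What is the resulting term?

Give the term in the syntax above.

Answer: ((((q q) (\a.a)) r) w)

Derivation:
Step 0: ((((((\f.(\g.(\h.((f h) g)))) q) ((\a.a) (\a.a))) ((\a.a) q)) r) w)
Step 1: (((((\g.(\h.((q h) g))) ((\a.a) (\a.a))) ((\a.a) q)) r) w)
Step 2: ((((\h.((q h) ((\a.a) (\a.a)))) ((\a.a) q)) r) w)
Step 3: ((((q ((\a.a) q)) ((\a.a) (\a.a))) r) w)
Step 4: ((((q q) ((\a.a) (\a.a))) r) w)
Step 5: ((((q q) (\a.a)) r) w)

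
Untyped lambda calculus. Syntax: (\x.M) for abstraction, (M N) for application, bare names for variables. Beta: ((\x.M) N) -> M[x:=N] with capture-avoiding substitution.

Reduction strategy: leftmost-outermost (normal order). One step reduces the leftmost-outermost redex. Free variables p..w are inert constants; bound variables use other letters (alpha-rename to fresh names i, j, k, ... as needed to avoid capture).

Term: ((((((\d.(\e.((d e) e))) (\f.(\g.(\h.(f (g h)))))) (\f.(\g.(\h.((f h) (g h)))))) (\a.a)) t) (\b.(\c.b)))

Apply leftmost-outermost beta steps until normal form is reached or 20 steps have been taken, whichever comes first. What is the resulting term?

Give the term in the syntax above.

Answer: ((t (\b.(\c.b))) (\c.(t (\b.(\c.b)))))

Derivation:
Step 0: ((((((\d.(\e.((d e) e))) (\f.(\g.(\h.(f (g h)))))) (\f.(\g.(\h.((f h) (g h)))))) (\a.a)) t) (\b.(\c.b)))
Step 1: (((((\e.(((\f.(\g.(\h.(f (g h))))) e) e)) (\f.(\g.(\h.((f h) (g h)))))) (\a.a)) t) (\b.(\c.b)))
Step 2: ((((((\f.(\g.(\h.(f (g h))))) (\f.(\g.(\h.((f h) (g h)))))) (\f.(\g.(\h.((f h) (g h)))))) (\a.a)) t) (\b.(\c.b)))
Step 3: (((((\g.(\h.((\f.(\g.(\h.((f h) (g h))))) (g h)))) (\f.(\g.(\h.((f h) (g h)))))) (\a.a)) t) (\b.(\c.b)))
Step 4: ((((\h.((\f.(\g.(\h.((f h) (g h))))) ((\f.(\g.(\h.((f h) (g h))))) h))) (\a.a)) t) (\b.(\c.b)))
Step 5: ((((\f.(\g.(\h.((f h) (g h))))) ((\f.(\g.(\h.((f h) (g h))))) (\a.a))) t) (\b.(\c.b)))
Step 6: (((\g.(\h.((((\f.(\g.(\h.((f h) (g h))))) (\a.a)) h) (g h)))) t) (\b.(\c.b)))
Step 7: ((\h.((((\f.(\g.(\h.((f h) (g h))))) (\a.a)) h) (t h))) (\b.(\c.b)))
Step 8: ((((\f.(\g.(\h.((f h) (g h))))) (\a.a)) (\b.(\c.b))) (t (\b.(\c.b))))
Step 9: (((\g.(\h.(((\a.a) h) (g h)))) (\b.(\c.b))) (t (\b.(\c.b))))
Step 10: ((\h.(((\a.a) h) ((\b.(\c.b)) h))) (t (\b.(\c.b))))
Step 11: (((\a.a) (t (\b.(\c.b)))) ((\b.(\c.b)) (t (\b.(\c.b)))))
Step 12: ((t (\b.(\c.b))) ((\b.(\c.b)) (t (\b.(\c.b)))))
Step 13: ((t (\b.(\c.b))) (\c.(t (\b.(\c.b)))))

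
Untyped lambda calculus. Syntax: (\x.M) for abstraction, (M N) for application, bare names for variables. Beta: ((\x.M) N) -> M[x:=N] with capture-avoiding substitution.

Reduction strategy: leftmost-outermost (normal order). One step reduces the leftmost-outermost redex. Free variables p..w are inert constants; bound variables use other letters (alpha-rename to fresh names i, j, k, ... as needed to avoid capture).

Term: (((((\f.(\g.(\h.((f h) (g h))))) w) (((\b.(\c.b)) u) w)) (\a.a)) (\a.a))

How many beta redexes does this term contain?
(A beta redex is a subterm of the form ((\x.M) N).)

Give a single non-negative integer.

Answer: 2

Derivation:
Term: (((((\f.(\g.(\h.((f h) (g h))))) w) (((\b.(\c.b)) u) w)) (\a.a)) (\a.a))
  Redex: ((\f.(\g.(\h.((f h) (g h))))) w)
  Redex: ((\b.(\c.b)) u)
Total redexes: 2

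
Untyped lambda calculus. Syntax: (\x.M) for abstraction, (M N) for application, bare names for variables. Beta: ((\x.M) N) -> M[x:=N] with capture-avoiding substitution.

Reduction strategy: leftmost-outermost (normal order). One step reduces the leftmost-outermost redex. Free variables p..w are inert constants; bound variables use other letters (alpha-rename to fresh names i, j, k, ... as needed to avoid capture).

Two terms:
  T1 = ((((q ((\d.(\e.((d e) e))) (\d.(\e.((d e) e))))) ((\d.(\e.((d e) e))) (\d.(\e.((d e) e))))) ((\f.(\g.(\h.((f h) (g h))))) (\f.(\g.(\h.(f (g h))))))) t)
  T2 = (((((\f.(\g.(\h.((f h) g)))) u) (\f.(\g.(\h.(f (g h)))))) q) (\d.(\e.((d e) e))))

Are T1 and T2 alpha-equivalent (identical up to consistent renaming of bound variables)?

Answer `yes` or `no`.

Term 1: ((((q ((\d.(\e.((d e) e))) (\d.(\e.((d e) e))))) ((\d.(\e.((d e) e))) (\d.(\e.((d e) e))))) ((\f.(\g.(\h.((f h) (g h))))) (\f.(\g.(\h.(f (g h))))))) t)
Term 2: (((((\f.(\g.(\h.((f h) g)))) u) (\f.(\g.(\h.(f (g h)))))) q) (\d.(\e.((d e) e))))
Alpha-equivalence: compare structure up to binder renaming.
Result: False

Answer: no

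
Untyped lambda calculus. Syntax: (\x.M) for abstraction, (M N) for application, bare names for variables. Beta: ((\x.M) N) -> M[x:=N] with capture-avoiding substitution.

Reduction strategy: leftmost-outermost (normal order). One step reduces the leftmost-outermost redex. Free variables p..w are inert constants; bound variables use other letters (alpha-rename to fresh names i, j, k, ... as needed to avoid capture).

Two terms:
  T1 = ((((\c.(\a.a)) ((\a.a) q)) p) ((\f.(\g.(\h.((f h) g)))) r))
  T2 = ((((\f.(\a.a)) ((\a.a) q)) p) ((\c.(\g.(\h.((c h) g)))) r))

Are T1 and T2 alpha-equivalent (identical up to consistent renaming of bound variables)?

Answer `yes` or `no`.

Term 1: ((((\c.(\a.a)) ((\a.a) q)) p) ((\f.(\g.(\h.((f h) g)))) r))
Term 2: ((((\f.(\a.a)) ((\a.a) q)) p) ((\c.(\g.(\h.((c h) g)))) r))
Alpha-equivalence: compare structure up to binder renaming.
Result: True

Answer: yes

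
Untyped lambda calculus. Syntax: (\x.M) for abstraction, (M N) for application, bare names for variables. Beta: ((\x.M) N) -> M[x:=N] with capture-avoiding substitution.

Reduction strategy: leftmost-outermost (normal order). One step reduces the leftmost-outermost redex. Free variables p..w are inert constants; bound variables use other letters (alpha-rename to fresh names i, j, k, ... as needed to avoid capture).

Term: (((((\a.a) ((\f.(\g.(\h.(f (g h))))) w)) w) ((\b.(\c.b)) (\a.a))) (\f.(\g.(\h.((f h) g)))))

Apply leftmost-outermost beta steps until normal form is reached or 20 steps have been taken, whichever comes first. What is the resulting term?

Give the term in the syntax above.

Step 0: (((((\a.a) ((\f.(\g.(\h.(f (g h))))) w)) w) ((\b.(\c.b)) (\a.a))) (\f.(\g.(\h.((f h) g)))))
Step 1: (((((\f.(\g.(\h.(f (g h))))) w) w) ((\b.(\c.b)) (\a.a))) (\f.(\g.(\h.((f h) g)))))
Step 2: ((((\g.(\h.(w (g h)))) w) ((\b.(\c.b)) (\a.a))) (\f.(\g.(\h.((f h) g)))))
Step 3: (((\h.(w (w h))) ((\b.(\c.b)) (\a.a))) (\f.(\g.(\h.((f h) g)))))
Step 4: ((w (w ((\b.(\c.b)) (\a.a)))) (\f.(\g.(\h.((f h) g)))))
Step 5: ((w (w (\c.(\a.a)))) (\f.(\g.(\h.((f h) g)))))

Answer: ((w (w (\c.(\a.a)))) (\f.(\g.(\h.((f h) g)))))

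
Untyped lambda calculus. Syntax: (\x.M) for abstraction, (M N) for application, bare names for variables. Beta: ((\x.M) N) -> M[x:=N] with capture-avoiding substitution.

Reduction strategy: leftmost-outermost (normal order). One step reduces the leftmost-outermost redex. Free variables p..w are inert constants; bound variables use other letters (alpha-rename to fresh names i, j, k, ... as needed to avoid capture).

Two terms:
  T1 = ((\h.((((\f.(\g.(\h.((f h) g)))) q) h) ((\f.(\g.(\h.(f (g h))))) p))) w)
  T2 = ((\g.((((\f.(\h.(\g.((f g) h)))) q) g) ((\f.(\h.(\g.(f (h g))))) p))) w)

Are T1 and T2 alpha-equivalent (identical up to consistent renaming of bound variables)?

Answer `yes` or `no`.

Term 1: ((\h.((((\f.(\g.(\h.((f h) g)))) q) h) ((\f.(\g.(\h.(f (g h))))) p))) w)
Term 2: ((\g.((((\f.(\h.(\g.((f g) h)))) q) g) ((\f.(\h.(\g.(f (h g))))) p))) w)
Alpha-equivalence: compare structure up to binder renaming.
Result: True

Answer: yes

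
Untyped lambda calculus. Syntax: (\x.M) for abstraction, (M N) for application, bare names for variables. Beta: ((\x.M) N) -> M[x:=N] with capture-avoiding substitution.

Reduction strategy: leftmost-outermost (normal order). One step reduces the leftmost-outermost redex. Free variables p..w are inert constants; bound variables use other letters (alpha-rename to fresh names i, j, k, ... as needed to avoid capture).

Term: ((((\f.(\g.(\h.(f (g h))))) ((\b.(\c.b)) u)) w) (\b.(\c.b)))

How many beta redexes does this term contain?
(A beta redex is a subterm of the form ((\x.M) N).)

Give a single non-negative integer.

Answer: 2

Derivation:
Term: ((((\f.(\g.(\h.(f (g h))))) ((\b.(\c.b)) u)) w) (\b.(\c.b)))
  Redex: ((\f.(\g.(\h.(f (g h))))) ((\b.(\c.b)) u))
  Redex: ((\b.(\c.b)) u)
Total redexes: 2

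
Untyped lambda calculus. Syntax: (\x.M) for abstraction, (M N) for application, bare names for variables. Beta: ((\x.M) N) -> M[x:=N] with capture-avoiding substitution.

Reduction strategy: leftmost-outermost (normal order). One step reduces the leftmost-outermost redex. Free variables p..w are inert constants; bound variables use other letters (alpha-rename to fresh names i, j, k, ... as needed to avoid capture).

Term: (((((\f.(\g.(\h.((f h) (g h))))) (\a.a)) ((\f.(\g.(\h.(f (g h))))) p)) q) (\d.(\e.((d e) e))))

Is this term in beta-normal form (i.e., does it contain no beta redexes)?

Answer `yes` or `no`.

Answer: no

Derivation:
Term: (((((\f.(\g.(\h.((f h) (g h))))) (\a.a)) ((\f.(\g.(\h.(f (g h))))) p)) q) (\d.(\e.((d e) e))))
Found 2 beta redex(es).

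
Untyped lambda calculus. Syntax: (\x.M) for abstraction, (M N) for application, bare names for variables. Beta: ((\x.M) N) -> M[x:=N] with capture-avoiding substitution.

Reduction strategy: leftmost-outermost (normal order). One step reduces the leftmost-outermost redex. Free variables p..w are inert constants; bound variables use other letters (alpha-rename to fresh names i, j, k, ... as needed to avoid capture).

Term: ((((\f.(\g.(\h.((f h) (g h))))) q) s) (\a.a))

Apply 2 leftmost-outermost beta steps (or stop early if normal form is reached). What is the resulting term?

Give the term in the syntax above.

Answer: ((\h.((q h) (s h))) (\a.a))

Derivation:
Step 0: ((((\f.(\g.(\h.((f h) (g h))))) q) s) (\a.a))
Step 1: (((\g.(\h.((q h) (g h)))) s) (\a.a))
Step 2: ((\h.((q h) (s h))) (\a.a))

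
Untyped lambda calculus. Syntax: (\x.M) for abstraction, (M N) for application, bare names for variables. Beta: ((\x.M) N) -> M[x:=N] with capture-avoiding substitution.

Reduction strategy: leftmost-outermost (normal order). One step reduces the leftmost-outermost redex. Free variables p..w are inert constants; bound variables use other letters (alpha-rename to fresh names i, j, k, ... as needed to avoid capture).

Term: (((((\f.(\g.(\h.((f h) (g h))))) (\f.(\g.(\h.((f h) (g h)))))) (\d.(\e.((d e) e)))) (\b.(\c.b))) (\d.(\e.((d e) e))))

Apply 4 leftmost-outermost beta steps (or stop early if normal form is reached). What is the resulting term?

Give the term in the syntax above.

Step 0: (((((\f.(\g.(\h.((f h) (g h))))) (\f.(\g.(\h.((f h) (g h)))))) (\d.(\e.((d e) e)))) (\b.(\c.b))) (\d.(\e.((d e) e))))
Step 1: ((((\g.(\h.(((\f.(\g.(\h.((f h) (g h))))) h) (g h)))) (\d.(\e.((d e) e)))) (\b.(\c.b))) (\d.(\e.((d e) e))))
Step 2: (((\h.(((\f.(\g.(\h.((f h) (g h))))) h) ((\d.(\e.((d e) e))) h))) (\b.(\c.b))) (\d.(\e.((d e) e))))
Step 3: ((((\f.(\g.(\h.((f h) (g h))))) (\b.(\c.b))) ((\d.(\e.((d e) e))) (\b.(\c.b)))) (\d.(\e.((d e) e))))
Step 4: (((\g.(\h.(((\b.(\c.b)) h) (g h)))) ((\d.(\e.((d e) e))) (\b.(\c.b)))) (\d.(\e.((d e) e))))

Answer: (((\g.(\h.(((\b.(\c.b)) h) (g h)))) ((\d.(\e.((d e) e))) (\b.(\c.b)))) (\d.(\e.((d e) e))))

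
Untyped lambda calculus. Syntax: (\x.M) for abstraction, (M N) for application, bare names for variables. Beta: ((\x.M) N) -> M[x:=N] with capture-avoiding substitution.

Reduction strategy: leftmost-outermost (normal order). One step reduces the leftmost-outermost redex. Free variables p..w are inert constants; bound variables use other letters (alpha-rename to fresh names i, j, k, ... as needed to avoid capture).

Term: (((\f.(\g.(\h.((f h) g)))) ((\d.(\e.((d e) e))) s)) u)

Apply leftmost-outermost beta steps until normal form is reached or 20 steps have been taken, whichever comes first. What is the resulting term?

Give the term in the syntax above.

Step 0: (((\f.(\g.(\h.((f h) g)))) ((\d.(\e.((d e) e))) s)) u)
Step 1: ((\g.(\h.((((\d.(\e.((d e) e))) s) h) g))) u)
Step 2: (\h.((((\d.(\e.((d e) e))) s) h) u))
Step 3: (\h.(((\e.((s e) e)) h) u))
Step 4: (\h.(((s h) h) u))

Answer: (\h.(((s h) h) u))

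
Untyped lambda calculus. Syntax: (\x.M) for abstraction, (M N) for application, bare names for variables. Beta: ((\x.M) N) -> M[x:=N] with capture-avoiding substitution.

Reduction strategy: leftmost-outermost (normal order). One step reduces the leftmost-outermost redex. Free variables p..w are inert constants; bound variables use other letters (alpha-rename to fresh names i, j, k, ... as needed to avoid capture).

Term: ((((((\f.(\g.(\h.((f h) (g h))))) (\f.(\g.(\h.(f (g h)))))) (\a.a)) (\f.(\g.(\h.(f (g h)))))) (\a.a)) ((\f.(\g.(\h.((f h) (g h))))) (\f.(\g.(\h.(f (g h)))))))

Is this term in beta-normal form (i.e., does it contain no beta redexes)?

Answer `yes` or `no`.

Term: ((((((\f.(\g.(\h.((f h) (g h))))) (\f.(\g.(\h.(f (g h)))))) (\a.a)) (\f.(\g.(\h.(f (g h)))))) (\a.a)) ((\f.(\g.(\h.((f h) (g h))))) (\f.(\g.(\h.(f (g h)))))))
Found 2 beta redex(es).

Answer: no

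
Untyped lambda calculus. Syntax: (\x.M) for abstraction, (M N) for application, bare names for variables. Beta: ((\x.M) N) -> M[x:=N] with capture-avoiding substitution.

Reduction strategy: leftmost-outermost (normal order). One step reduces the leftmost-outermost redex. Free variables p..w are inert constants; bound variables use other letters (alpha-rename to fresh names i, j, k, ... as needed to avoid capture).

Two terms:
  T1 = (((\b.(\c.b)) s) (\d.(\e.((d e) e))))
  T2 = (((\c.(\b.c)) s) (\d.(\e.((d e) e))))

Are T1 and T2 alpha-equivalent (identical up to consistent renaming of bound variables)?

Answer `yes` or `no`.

Answer: yes

Derivation:
Term 1: (((\b.(\c.b)) s) (\d.(\e.((d e) e))))
Term 2: (((\c.(\b.c)) s) (\d.(\e.((d e) e))))
Alpha-equivalence: compare structure up to binder renaming.
Result: True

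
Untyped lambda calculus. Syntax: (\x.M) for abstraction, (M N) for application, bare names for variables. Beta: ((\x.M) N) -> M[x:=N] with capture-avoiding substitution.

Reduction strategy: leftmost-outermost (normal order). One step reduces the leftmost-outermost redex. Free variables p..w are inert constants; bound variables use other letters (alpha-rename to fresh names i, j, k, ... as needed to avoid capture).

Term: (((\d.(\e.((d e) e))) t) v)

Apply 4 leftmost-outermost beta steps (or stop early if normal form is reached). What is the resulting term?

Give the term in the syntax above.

Answer: ((t v) v)

Derivation:
Step 0: (((\d.(\e.((d e) e))) t) v)
Step 1: ((\e.((t e) e)) v)
Step 2: ((t v) v)
Step 3: (normal form reached)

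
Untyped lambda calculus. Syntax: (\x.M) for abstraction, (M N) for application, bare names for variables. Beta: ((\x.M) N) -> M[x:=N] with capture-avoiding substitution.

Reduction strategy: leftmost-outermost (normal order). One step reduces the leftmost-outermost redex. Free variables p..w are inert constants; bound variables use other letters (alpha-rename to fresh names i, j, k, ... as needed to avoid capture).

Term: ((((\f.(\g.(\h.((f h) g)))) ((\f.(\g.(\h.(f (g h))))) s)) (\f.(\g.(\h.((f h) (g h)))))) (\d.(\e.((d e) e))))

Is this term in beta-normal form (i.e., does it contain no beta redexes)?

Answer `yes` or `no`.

Term: ((((\f.(\g.(\h.((f h) g)))) ((\f.(\g.(\h.(f (g h))))) s)) (\f.(\g.(\h.((f h) (g h)))))) (\d.(\e.((d e) e))))
Found 2 beta redex(es).

Answer: no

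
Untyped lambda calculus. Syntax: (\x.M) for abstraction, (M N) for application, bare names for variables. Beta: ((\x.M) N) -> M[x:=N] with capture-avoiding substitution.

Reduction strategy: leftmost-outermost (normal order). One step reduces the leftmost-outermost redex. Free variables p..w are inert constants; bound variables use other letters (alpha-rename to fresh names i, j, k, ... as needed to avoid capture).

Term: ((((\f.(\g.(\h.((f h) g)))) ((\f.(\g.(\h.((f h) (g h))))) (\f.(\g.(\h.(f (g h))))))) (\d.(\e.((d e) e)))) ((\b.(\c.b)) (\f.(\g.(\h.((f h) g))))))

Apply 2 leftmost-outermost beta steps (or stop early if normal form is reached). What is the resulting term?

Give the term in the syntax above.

Step 0: ((((\f.(\g.(\h.((f h) g)))) ((\f.(\g.(\h.((f h) (g h))))) (\f.(\g.(\h.(f (g h))))))) (\d.(\e.((d e) e)))) ((\b.(\c.b)) (\f.(\g.(\h.((f h) g))))))
Step 1: (((\g.(\h.((((\f.(\g.(\h.((f h) (g h))))) (\f.(\g.(\h.(f (g h)))))) h) g))) (\d.(\e.((d e) e)))) ((\b.(\c.b)) (\f.(\g.(\h.((f h) g))))))
Step 2: ((\h.((((\f.(\g.(\h.((f h) (g h))))) (\f.(\g.(\h.(f (g h)))))) h) (\d.(\e.((d e) e))))) ((\b.(\c.b)) (\f.(\g.(\h.((f h) g))))))

Answer: ((\h.((((\f.(\g.(\h.((f h) (g h))))) (\f.(\g.(\h.(f (g h)))))) h) (\d.(\e.((d e) e))))) ((\b.(\c.b)) (\f.(\g.(\h.((f h) g))))))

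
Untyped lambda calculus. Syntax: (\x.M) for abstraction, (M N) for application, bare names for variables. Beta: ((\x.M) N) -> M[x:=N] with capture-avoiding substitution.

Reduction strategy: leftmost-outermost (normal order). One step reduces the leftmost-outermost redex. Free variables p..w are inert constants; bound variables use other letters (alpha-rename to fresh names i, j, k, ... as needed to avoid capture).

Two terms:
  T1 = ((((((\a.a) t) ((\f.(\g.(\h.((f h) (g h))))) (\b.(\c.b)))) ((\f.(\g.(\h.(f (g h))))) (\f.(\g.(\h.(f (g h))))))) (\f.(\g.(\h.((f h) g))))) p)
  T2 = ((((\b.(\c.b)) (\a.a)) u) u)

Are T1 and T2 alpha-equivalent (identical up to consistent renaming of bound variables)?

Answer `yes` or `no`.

Answer: no

Derivation:
Term 1: ((((((\a.a) t) ((\f.(\g.(\h.((f h) (g h))))) (\b.(\c.b)))) ((\f.(\g.(\h.(f (g h))))) (\f.(\g.(\h.(f (g h))))))) (\f.(\g.(\h.((f h) g))))) p)
Term 2: ((((\b.(\c.b)) (\a.a)) u) u)
Alpha-equivalence: compare structure up to binder renaming.
Result: False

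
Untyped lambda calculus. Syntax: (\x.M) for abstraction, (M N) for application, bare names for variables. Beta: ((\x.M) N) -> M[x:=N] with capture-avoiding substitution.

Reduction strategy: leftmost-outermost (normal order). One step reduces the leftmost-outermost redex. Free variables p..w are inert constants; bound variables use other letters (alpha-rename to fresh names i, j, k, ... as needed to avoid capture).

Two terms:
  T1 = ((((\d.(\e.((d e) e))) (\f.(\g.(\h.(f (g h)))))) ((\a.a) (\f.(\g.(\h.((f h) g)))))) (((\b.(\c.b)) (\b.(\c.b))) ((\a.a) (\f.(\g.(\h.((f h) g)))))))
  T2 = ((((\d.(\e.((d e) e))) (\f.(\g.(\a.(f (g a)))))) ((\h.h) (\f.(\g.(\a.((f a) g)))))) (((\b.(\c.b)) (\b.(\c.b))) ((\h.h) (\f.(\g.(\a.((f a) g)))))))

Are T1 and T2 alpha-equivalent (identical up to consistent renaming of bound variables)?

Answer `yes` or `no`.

Term 1: ((((\d.(\e.((d e) e))) (\f.(\g.(\h.(f (g h)))))) ((\a.a) (\f.(\g.(\h.((f h) g)))))) (((\b.(\c.b)) (\b.(\c.b))) ((\a.a) (\f.(\g.(\h.((f h) g)))))))
Term 2: ((((\d.(\e.((d e) e))) (\f.(\g.(\a.(f (g a)))))) ((\h.h) (\f.(\g.(\a.((f a) g)))))) (((\b.(\c.b)) (\b.(\c.b))) ((\h.h) (\f.(\g.(\a.((f a) g)))))))
Alpha-equivalence: compare structure up to binder renaming.
Result: True

Answer: yes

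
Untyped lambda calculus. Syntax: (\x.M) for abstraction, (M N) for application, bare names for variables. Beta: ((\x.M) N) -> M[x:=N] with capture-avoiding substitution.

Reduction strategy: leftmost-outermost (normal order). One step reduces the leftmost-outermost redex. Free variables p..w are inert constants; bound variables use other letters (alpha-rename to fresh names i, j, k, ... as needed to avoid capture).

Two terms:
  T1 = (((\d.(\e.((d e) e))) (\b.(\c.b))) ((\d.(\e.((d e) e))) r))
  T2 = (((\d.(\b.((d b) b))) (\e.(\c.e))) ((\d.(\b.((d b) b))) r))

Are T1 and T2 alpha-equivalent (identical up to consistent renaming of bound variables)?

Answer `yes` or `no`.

Term 1: (((\d.(\e.((d e) e))) (\b.(\c.b))) ((\d.(\e.((d e) e))) r))
Term 2: (((\d.(\b.((d b) b))) (\e.(\c.e))) ((\d.(\b.((d b) b))) r))
Alpha-equivalence: compare structure up to binder renaming.
Result: True

Answer: yes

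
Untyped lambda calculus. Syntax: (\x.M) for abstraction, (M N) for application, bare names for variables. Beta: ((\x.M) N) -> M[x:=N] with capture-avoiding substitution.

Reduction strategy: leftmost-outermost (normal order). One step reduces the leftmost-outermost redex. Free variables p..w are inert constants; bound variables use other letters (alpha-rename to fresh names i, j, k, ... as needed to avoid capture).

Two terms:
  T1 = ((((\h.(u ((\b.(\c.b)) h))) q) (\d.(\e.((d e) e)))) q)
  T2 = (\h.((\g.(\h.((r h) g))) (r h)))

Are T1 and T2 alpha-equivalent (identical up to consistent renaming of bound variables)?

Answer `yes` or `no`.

Answer: no

Derivation:
Term 1: ((((\h.(u ((\b.(\c.b)) h))) q) (\d.(\e.((d e) e)))) q)
Term 2: (\h.((\g.(\h.((r h) g))) (r h)))
Alpha-equivalence: compare structure up to binder renaming.
Result: False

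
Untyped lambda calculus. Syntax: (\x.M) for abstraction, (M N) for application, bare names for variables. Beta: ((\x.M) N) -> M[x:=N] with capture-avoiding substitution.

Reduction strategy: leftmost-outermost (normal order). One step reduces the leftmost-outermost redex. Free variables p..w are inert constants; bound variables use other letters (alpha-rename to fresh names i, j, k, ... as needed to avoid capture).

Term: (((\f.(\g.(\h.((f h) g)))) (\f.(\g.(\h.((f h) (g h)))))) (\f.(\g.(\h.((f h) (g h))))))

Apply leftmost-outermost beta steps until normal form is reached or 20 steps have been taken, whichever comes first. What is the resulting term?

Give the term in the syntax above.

Answer: (\h.(\i.((h i) (\g.(\h.((i h) (g h)))))))

Derivation:
Step 0: (((\f.(\g.(\h.((f h) g)))) (\f.(\g.(\h.((f h) (g h)))))) (\f.(\g.(\h.((f h) (g h))))))
Step 1: ((\g.(\h.(((\f.(\g.(\h.((f h) (g h))))) h) g))) (\f.(\g.(\h.((f h) (g h))))))
Step 2: (\h.(((\f.(\g.(\h.((f h) (g h))))) h) (\f.(\g.(\h.((f h) (g h)))))))
Step 3: (\h.((\g.(\i.((h i) (g i)))) (\f.(\g.(\h.((f h) (g h)))))))
Step 4: (\h.(\i.((h i) ((\f.(\g.(\h.((f h) (g h))))) i))))
Step 5: (\h.(\i.((h i) (\g.(\h.((i h) (g h)))))))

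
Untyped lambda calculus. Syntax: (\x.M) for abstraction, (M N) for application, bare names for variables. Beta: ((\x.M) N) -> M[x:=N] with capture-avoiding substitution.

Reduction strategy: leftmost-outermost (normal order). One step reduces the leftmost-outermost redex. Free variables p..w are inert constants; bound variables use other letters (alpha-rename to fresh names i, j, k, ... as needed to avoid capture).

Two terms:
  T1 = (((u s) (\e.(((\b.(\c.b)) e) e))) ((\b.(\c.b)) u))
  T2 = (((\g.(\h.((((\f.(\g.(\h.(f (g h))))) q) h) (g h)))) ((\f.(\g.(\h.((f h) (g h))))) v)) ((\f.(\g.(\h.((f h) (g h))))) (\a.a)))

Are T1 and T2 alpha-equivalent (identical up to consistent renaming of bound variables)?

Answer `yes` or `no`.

Term 1: (((u s) (\e.(((\b.(\c.b)) e) e))) ((\b.(\c.b)) u))
Term 2: (((\g.(\h.((((\f.(\g.(\h.(f (g h))))) q) h) (g h)))) ((\f.(\g.(\h.((f h) (g h))))) v)) ((\f.(\g.(\h.((f h) (g h))))) (\a.a)))
Alpha-equivalence: compare structure up to binder renaming.
Result: False

Answer: no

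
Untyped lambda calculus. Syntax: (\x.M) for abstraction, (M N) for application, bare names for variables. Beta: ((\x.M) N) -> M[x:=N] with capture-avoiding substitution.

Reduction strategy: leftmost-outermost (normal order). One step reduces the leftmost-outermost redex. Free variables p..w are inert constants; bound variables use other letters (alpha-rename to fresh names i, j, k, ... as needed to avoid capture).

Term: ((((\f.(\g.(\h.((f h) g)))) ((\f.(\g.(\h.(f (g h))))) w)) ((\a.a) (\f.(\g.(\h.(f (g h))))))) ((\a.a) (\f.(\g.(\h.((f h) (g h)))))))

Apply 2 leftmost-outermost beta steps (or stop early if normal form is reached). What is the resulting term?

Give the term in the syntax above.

Step 0: ((((\f.(\g.(\h.((f h) g)))) ((\f.(\g.(\h.(f (g h))))) w)) ((\a.a) (\f.(\g.(\h.(f (g h))))))) ((\a.a) (\f.(\g.(\h.((f h) (g h)))))))
Step 1: (((\g.(\h.((((\f.(\g.(\h.(f (g h))))) w) h) g))) ((\a.a) (\f.(\g.(\h.(f (g h))))))) ((\a.a) (\f.(\g.(\h.((f h) (g h)))))))
Step 2: ((\h.((((\f.(\g.(\h.(f (g h))))) w) h) ((\a.a) (\f.(\g.(\h.(f (g h)))))))) ((\a.a) (\f.(\g.(\h.((f h) (g h)))))))

Answer: ((\h.((((\f.(\g.(\h.(f (g h))))) w) h) ((\a.a) (\f.(\g.(\h.(f (g h)))))))) ((\a.a) (\f.(\g.(\h.((f h) (g h)))))))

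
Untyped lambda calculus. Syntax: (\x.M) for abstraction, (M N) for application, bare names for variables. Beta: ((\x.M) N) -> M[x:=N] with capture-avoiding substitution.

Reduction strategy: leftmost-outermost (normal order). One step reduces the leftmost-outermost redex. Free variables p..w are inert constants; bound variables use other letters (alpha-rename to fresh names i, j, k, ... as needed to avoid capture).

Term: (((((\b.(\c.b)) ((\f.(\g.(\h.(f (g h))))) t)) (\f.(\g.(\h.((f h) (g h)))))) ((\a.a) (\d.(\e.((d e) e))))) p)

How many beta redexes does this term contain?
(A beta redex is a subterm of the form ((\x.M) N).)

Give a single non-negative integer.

Term: (((((\b.(\c.b)) ((\f.(\g.(\h.(f (g h))))) t)) (\f.(\g.(\h.((f h) (g h)))))) ((\a.a) (\d.(\e.((d e) e))))) p)
  Redex: ((\b.(\c.b)) ((\f.(\g.(\h.(f (g h))))) t))
  Redex: ((\f.(\g.(\h.(f (g h))))) t)
  Redex: ((\a.a) (\d.(\e.((d e) e))))
Total redexes: 3

Answer: 3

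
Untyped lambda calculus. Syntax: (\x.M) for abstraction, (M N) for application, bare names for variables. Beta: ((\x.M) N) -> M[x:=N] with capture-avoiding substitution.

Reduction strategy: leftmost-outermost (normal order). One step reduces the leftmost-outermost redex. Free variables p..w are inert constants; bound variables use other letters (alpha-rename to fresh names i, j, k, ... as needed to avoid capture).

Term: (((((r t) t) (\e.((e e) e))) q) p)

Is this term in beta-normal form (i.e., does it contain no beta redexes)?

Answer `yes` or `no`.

Answer: yes

Derivation:
Term: (((((r t) t) (\e.((e e) e))) q) p)
No beta redexes found.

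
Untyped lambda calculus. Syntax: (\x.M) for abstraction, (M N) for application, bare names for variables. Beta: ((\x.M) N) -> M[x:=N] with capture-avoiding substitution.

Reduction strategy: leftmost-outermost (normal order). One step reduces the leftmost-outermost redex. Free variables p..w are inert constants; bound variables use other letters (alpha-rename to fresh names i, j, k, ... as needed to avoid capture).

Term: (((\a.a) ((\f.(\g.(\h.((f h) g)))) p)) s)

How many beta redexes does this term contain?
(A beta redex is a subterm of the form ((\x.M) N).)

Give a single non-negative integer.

Term: (((\a.a) ((\f.(\g.(\h.((f h) g)))) p)) s)
  Redex: ((\a.a) ((\f.(\g.(\h.((f h) g)))) p))
  Redex: ((\f.(\g.(\h.((f h) g)))) p)
Total redexes: 2

Answer: 2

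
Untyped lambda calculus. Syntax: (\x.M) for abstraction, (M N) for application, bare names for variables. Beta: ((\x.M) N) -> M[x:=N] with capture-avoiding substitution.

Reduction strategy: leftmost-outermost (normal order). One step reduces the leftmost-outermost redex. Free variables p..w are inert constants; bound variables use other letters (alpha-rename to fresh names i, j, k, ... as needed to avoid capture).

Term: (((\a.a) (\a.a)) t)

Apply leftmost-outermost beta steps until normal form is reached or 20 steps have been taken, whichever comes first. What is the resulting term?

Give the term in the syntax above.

Answer: t

Derivation:
Step 0: (((\a.a) (\a.a)) t)
Step 1: ((\a.a) t)
Step 2: t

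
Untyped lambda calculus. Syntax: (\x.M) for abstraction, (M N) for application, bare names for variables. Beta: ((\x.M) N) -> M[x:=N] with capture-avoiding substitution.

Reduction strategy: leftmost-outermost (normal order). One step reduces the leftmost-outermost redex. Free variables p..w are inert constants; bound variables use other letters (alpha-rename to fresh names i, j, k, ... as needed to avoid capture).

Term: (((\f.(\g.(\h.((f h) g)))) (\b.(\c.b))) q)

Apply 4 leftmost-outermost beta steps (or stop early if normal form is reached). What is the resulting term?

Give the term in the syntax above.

Answer: (\h.h)

Derivation:
Step 0: (((\f.(\g.(\h.((f h) g)))) (\b.(\c.b))) q)
Step 1: ((\g.(\h.(((\b.(\c.b)) h) g))) q)
Step 2: (\h.(((\b.(\c.b)) h) q))
Step 3: (\h.((\c.h) q))
Step 4: (\h.h)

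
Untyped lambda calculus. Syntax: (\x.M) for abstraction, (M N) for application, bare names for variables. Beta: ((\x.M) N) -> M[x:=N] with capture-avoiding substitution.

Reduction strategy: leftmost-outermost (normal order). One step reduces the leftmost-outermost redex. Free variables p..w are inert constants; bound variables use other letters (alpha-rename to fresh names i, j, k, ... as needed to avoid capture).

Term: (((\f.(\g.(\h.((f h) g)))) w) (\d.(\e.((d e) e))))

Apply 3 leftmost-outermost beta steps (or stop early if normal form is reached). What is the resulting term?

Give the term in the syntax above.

Answer: (\h.((w h) (\d.(\e.((d e) e)))))

Derivation:
Step 0: (((\f.(\g.(\h.((f h) g)))) w) (\d.(\e.((d e) e))))
Step 1: ((\g.(\h.((w h) g))) (\d.(\e.((d e) e))))
Step 2: (\h.((w h) (\d.(\e.((d e) e)))))
Step 3: (normal form reached)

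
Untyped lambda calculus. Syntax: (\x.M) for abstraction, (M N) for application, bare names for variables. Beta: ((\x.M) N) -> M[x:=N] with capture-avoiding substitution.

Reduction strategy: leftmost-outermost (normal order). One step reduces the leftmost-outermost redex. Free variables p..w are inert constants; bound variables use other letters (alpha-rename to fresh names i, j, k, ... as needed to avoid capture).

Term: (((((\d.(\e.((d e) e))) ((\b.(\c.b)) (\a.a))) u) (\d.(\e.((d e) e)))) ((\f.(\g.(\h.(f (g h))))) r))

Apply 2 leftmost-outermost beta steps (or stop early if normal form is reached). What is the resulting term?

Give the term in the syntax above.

Answer: ((((((\b.(\c.b)) (\a.a)) u) u) (\d.(\e.((d e) e)))) ((\f.(\g.(\h.(f (g h))))) r))

Derivation:
Step 0: (((((\d.(\e.((d e) e))) ((\b.(\c.b)) (\a.a))) u) (\d.(\e.((d e) e)))) ((\f.(\g.(\h.(f (g h))))) r))
Step 1: ((((\e.((((\b.(\c.b)) (\a.a)) e) e)) u) (\d.(\e.((d e) e)))) ((\f.(\g.(\h.(f (g h))))) r))
Step 2: ((((((\b.(\c.b)) (\a.a)) u) u) (\d.(\e.((d e) e)))) ((\f.(\g.(\h.(f (g h))))) r))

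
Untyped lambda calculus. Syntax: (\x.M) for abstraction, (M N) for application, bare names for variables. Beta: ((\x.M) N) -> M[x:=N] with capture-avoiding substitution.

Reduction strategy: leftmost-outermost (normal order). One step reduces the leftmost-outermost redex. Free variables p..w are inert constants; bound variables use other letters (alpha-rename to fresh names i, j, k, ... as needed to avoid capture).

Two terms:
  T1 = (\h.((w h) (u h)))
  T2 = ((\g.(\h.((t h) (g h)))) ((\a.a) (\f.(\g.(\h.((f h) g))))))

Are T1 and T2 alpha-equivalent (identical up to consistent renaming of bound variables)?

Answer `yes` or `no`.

Answer: no

Derivation:
Term 1: (\h.((w h) (u h)))
Term 2: ((\g.(\h.((t h) (g h)))) ((\a.a) (\f.(\g.(\h.((f h) g))))))
Alpha-equivalence: compare structure up to binder renaming.
Result: False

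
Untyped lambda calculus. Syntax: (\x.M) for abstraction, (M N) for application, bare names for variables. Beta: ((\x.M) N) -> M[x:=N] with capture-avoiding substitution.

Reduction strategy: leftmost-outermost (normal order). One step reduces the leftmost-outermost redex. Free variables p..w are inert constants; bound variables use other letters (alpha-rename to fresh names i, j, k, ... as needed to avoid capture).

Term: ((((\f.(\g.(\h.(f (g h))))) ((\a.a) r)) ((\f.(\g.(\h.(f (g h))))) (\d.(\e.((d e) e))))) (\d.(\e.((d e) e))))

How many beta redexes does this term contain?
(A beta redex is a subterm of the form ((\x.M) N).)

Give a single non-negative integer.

Term: ((((\f.(\g.(\h.(f (g h))))) ((\a.a) r)) ((\f.(\g.(\h.(f (g h))))) (\d.(\e.((d e) e))))) (\d.(\e.((d e) e))))
  Redex: ((\f.(\g.(\h.(f (g h))))) ((\a.a) r))
  Redex: ((\a.a) r)
  Redex: ((\f.(\g.(\h.(f (g h))))) (\d.(\e.((d e) e))))
Total redexes: 3

Answer: 3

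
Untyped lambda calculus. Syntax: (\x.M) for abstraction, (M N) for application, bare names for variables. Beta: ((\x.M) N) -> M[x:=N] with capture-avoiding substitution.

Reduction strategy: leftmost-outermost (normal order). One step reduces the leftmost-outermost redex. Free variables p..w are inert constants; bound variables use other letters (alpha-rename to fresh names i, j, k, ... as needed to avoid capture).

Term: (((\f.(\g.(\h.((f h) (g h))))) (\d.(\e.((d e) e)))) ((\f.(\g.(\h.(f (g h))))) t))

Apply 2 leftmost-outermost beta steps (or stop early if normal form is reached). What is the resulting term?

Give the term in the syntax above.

Step 0: (((\f.(\g.(\h.((f h) (g h))))) (\d.(\e.((d e) e)))) ((\f.(\g.(\h.(f (g h))))) t))
Step 1: ((\g.(\h.(((\d.(\e.((d e) e))) h) (g h)))) ((\f.(\g.(\h.(f (g h))))) t))
Step 2: (\h.(((\d.(\e.((d e) e))) h) (((\f.(\g.(\h.(f (g h))))) t) h)))

Answer: (\h.(((\d.(\e.((d e) e))) h) (((\f.(\g.(\h.(f (g h))))) t) h)))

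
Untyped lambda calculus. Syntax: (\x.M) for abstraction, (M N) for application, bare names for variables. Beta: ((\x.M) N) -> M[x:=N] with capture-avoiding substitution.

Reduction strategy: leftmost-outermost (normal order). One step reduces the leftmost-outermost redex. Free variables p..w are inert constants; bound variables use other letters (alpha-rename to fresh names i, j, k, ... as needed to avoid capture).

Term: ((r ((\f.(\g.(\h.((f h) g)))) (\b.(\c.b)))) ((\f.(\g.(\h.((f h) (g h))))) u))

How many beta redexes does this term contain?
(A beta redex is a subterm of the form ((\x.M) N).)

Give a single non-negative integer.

Answer: 2

Derivation:
Term: ((r ((\f.(\g.(\h.((f h) g)))) (\b.(\c.b)))) ((\f.(\g.(\h.((f h) (g h))))) u))
  Redex: ((\f.(\g.(\h.((f h) g)))) (\b.(\c.b)))
  Redex: ((\f.(\g.(\h.((f h) (g h))))) u)
Total redexes: 2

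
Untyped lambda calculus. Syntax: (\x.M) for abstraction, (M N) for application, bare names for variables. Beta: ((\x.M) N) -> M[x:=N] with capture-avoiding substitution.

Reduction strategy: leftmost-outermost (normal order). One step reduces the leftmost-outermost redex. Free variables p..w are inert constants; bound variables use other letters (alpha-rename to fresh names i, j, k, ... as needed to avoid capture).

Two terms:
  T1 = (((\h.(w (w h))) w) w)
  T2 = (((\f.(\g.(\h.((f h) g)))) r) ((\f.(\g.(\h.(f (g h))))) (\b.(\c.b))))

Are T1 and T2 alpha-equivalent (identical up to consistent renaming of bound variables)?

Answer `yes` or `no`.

Answer: no

Derivation:
Term 1: (((\h.(w (w h))) w) w)
Term 2: (((\f.(\g.(\h.((f h) g)))) r) ((\f.(\g.(\h.(f (g h))))) (\b.(\c.b))))
Alpha-equivalence: compare structure up to binder renaming.
Result: False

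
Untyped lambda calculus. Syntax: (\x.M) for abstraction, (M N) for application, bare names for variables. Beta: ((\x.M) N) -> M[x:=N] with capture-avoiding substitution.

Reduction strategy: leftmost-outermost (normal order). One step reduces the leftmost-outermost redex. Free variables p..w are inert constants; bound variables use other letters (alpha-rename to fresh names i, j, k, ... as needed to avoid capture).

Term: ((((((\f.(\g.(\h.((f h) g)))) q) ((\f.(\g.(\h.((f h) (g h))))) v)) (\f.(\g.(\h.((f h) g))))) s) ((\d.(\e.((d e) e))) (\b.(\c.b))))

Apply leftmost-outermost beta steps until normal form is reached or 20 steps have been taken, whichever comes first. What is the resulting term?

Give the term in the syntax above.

Answer: ((((q (\f.(\g.(\h.((f h) g))))) (\g.(\h.((v h) (g h))))) s) (\e.e))

Derivation:
Step 0: ((((((\f.(\g.(\h.((f h) g)))) q) ((\f.(\g.(\h.((f h) (g h))))) v)) (\f.(\g.(\h.((f h) g))))) s) ((\d.(\e.((d e) e))) (\b.(\c.b))))
Step 1: (((((\g.(\h.((q h) g))) ((\f.(\g.(\h.((f h) (g h))))) v)) (\f.(\g.(\h.((f h) g))))) s) ((\d.(\e.((d e) e))) (\b.(\c.b))))
Step 2: ((((\h.((q h) ((\f.(\g.(\h.((f h) (g h))))) v))) (\f.(\g.(\h.((f h) g))))) s) ((\d.(\e.((d e) e))) (\b.(\c.b))))
Step 3: ((((q (\f.(\g.(\h.((f h) g))))) ((\f.(\g.(\h.((f h) (g h))))) v)) s) ((\d.(\e.((d e) e))) (\b.(\c.b))))
Step 4: ((((q (\f.(\g.(\h.((f h) g))))) (\g.(\h.((v h) (g h))))) s) ((\d.(\e.((d e) e))) (\b.(\c.b))))
Step 5: ((((q (\f.(\g.(\h.((f h) g))))) (\g.(\h.((v h) (g h))))) s) (\e.(((\b.(\c.b)) e) e)))
Step 6: ((((q (\f.(\g.(\h.((f h) g))))) (\g.(\h.((v h) (g h))))) s) (\e.((\c.e) e)))
Step 7: ((((q (\f.(\g.(\h.((f h) g))))) (\g.(\h.((v h) (g h))))) s) (\e.e))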